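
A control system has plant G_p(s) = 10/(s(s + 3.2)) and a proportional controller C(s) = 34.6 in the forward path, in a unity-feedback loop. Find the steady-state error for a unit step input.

0

The open loop C(s)G_p(s) has a pole at the origin (type 1), so the static position error constant is infinite and e_ss = 1/(1+∞) = 0.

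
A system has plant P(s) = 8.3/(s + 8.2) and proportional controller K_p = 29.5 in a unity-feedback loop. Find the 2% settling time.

T_s ≈ 0.0158 s

Closed-loop transfer function: T(s) = K_p·P(s)/(1 + K_p·P(s)) = 244.9/(s + 8.2 + 244.9) = 244.9/(s + 253.1).
Time constant τ = 1/253.1 = 0.003952 s, so the 2% settling time is about 4τ = 0.0158 s.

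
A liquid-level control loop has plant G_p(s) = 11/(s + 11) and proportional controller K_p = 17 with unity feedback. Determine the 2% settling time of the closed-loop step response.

Closed-loop transfer function: T(s) = K_p·G_p(s)/(1 + K_p·G_p(s)) = 187/(s + 11 + 187) = 187/(s + 198).
Time constant τ = 1/198 = 0.005051 s, so the 2% settling time is about 4τ = 0.0202 s.

T_s ≈ 0.0202 s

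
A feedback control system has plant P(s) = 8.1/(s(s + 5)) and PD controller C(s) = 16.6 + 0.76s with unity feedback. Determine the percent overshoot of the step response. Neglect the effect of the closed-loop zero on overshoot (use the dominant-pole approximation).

17.8%

Forward path: (16.6 + 0.76s)·8.1/(s(s+5)). The closed-loop characteristic equation is s² + (5 + 8.1·0.76)s + 8.1·16.6 = 0.
That is s² + 11.16s + 134.5 = 0, so ω_n = 11.6 rad/s and ζ = 11.16/(2·11.6) = 0.481.
%OS = 100·exp(−πζ/√(1−ζ²)) = 17.8%.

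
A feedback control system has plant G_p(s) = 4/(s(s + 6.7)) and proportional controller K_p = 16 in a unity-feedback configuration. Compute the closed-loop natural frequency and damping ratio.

ω_n = 8 rad/s, ζ = 0.419

With unity feedback the closed-loop characteristic equation is s² + 6.7s + 16·4 = s² + 6.7s + 64 = 0.
So ω_n² = 64 ⇒ ω_n = 8 rad/s, and ζ = 6.7/(2ω_n) = 0.419.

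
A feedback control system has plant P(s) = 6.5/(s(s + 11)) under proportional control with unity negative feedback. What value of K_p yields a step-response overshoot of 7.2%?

From %OS = 100·exp(−πζ/√(1−ζ²)) = 7.2%, ζ = −ln(0.072)/√(π²+ln²(0.072)) = 0.6421.
Characteristic equation s² + 11s + 6.5K_p = 0 gives ζ = 11/(2√(6.5K_p)).
Setting ζ = 0.6421: √(6.5K_p) = 11/(2·0.6421) = 8.566, so K_p = 73.38/6.5 = 11.3.

K_p = 11.3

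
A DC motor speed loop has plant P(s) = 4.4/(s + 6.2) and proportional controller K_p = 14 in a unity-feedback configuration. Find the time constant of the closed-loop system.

τ = 0.0147 s

Closed-loop transfer function: T(s) = K_p·P(s)/(1 + K_p·P(s)) = 61.6/(s + 6.2 + 61.6) = 61.6/(s + 67.8).
Time constant τ = 1/67.8 = 0.0147 s.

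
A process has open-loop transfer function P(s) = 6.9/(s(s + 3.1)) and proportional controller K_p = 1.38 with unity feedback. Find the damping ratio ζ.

ζ = 0.502

With unity feedback the closed-loop characteristic equation is s² + 3.1s + 1.38·6.9 = s² + 3.1s + 9.522 = 0.
So ω_n² = 9.522 ⇒ ω_n = 3.086 rad/s, and ζ = 3.1/(2ω_n) = 0.502.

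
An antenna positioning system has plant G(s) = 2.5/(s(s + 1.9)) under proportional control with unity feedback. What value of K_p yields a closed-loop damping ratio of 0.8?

Closed-loop characteristic equation: s² + 1.9s + K_p·2.5 = 0.
So ω_n = √(2.5K_p) and 2ζω_n = 1.9, giving ζ = 1.9/(2√(2.5K_p)).
Setting ζ = 0.8: √(2.5K_p) = 1.9/(2·0.8) = 1.187, so K_p = 1.41/2.5 = 0.564.

K_p = 0.564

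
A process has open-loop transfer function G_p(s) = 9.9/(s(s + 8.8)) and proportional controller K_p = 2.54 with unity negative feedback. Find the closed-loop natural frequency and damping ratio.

With unity feedback the closed-loop characteristic equation is s² + 8.8s + 2.54·9.9 = s² + 8.8s + 25.15 = 0.
So ω_n² = 25.15 ⇒ ω_n = 5.015 rad/s, and ζ = 8.8/(2ω_n) = 0.877.

ω_n = 5.01 rad/s, ζ = 0.877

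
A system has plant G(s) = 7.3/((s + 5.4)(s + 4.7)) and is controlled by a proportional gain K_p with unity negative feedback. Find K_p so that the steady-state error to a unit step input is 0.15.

The loop is type 0, so e_ss(step) = 1/(1 + K_pos) with K_pos = K_p·G(0).
G(0) = 0.2876. Require 1/(1 + K_p·0.2876) = 0.15, so 1 + 0.2876·K_p = 6.667.
K_p = (6.667 − 1)/0.2876 = 19.7.

K_p = 19.7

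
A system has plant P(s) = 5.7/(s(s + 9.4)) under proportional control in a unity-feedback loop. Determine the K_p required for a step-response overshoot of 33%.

K_p = 35

From %OS = 100·exp(−πζ/√(1−ζ²)) = 33%, ζ = −ln(0.33)/√(π²+ln²(0.33)) = 0.3328.
Characteristic equation s² + 9.4s + 5.7K_p = 0 gives ζ = 9.4/(2√(5.7K_p)).
Setting ζ = 0.3328: √(5.7K_p) = 9.4/(2·0.3328) = 14.12, so K_p = 199.5/5.7 = 35.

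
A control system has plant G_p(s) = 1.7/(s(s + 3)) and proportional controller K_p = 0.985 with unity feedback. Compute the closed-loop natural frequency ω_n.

ω_n = 1.29 rad/s

The closed-loop denominator is s(s+3) + 0.985·1.7 = s² + 3s + 1.674.
Matching s² + 2ζω_n s + ω_n²: ω_n = √1.674 = 1.294 rad/s and 2ζω_n = 3, so ζ = 3/(2·1.294) = 1.16.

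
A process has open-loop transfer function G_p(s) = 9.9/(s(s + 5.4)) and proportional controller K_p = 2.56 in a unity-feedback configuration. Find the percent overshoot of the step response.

13.6%

Closed-loop characteristic equation: s² + 5.4s + 25.34 = 0, so ω_n = 5.034 rad/s and ζ = 5.4/(2·5.034) = 0.5363.
%OS = 100·exp(−πζ/√(1−ζ²)) = 100·exp(−π·0.5363/√0.7124) = 13.6%.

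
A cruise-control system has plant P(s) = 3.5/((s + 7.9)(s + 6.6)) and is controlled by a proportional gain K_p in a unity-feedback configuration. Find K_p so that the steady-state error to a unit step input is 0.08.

The loop is type 0, so e_ss(step) = 1/(1 + K_pos) with K_pos = K_p·P(0).
P(0) = 0.06713. Require 1/(1 + K_p·0.06713) = 0.08, so 1 + 0.06713·K_p = 12.5.
K_p = (12.5 − 1)/0.06713 = 171.

K_p = 171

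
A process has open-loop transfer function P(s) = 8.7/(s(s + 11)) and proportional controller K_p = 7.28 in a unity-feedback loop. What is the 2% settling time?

T_s ≈ 0.727 s

Closed-loop characteristic equation: s² + 11s + 63.34 = 0, so ω_n = 7.958 rad/s and ζ = 11/(2·7.958) = 0.6911.
2% settling time T_s ≈ 4/(ζω_n) = 4/5.5 = 0.727 s.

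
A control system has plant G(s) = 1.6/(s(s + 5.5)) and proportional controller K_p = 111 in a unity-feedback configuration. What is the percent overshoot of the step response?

From 1 + K_pG(s) = 0: s² + 5.5s + 177.6 = 0 ⇒ ω_n = 13.33, ζ = 0.2064.
%OS = 100·exp(−πζ/√(1−ζ²)) = 100·exp(−π·0.2064/√0.9574) = 51.6%.

51.6%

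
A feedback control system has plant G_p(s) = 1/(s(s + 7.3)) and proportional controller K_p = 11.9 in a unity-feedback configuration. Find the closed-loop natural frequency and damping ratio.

ω_n = 3.45 rad/s, ζ = 1.06

The closed-loop denominator is s(s+7.3) + 11.9·1 = s² + 7.3s + 11.9.
So ω_n² = 11.9 ⇒ ω_n = 3.45 rad/s, and ζ = 7.3/(2ω_n) = 1.06.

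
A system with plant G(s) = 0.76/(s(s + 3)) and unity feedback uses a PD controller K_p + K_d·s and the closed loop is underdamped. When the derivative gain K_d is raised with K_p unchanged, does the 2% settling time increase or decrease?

decrease

Characteristic equation s² + (3 + 0.76K_d)s + 0.76K_p = 0: raising K_d increases ζω_n = (3+0.76K_d)/2 while the loop stays underdamped, so T_s ≈ 4/(ζω_n) decreases.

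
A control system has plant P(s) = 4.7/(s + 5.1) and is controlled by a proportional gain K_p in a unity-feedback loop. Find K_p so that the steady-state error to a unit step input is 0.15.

The loop is type 0, so e_ss(step) = 1/(1 + K_pos) with K_pos = K_p·P(0).
P(0) = 0.9216. Require 1/(1 + K_p·0.9216) = 0.15, so 1 + 0.9216·K_p = 6.667.
K_p = (6.667 − 1)/0.9216 = 6.15.

K_p = 6.15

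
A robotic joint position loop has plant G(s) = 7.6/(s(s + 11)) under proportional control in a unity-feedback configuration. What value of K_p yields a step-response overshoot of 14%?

From %OS = 100·exp(−πζ/√(1−ζ²)) = 14%, ζ = −ln(0.14)/√(π²+ln²(0.14)) = 0.5305.
Characteristic equation s² + 11s + 7.6K_p = 0 gives ζ = 11/(2√(7.6K_p)).
Setting ζ = 0.5305: √(7.6K_p) = 11/(2·0.5305) = 10.37, so K_p = 107.5/7.6 = 14.1.

K_p = 14.1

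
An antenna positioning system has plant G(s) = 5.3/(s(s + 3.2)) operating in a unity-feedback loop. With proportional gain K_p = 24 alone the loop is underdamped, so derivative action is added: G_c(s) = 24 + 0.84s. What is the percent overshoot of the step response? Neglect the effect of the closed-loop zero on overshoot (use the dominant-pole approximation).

32.2%

Forward path: (24 + 0.84s)·5.3/(s(s+3.2)). The closed-loop characteristic equation is s² + (3.2 + 5.3·0.84)s + 5.3·24 = 0.
That is s² + 7.652s + 127.2 = 0, so ω_n = 11.28 rad/s and ζ = 7.652/(2·11.28) = 0.3392.
%OS = 100·exp(−πζ/√(1−ζ²)) = 32.2%.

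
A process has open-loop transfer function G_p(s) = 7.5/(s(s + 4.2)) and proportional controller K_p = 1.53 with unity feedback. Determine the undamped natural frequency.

ω_n = 3.39 rad/s

With unity feedback the closed-loop characteristic equation is s² + 4.2s + 1.53·7.5 = s² + 4.2s + 11.47 = 0.
Matching s² + 2ζω_n s + ω_n²: ω_n = √11.47 = 3.387 rad/s and 2ζω_n = 4.2, so ζ = 4.2/(2·3.387) = 0.62.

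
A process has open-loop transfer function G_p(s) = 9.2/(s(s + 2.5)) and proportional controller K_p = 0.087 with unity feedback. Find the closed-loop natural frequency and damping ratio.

The closed-loop denominator is s(s+2.5) + 0.087·9.2 = s² + 2.5s + 0.8004.
Matching s² + 2ζω_n s + ω_n²: ω_n = √0.8004 = 0.8947 rad/s and 2ζω_n = 2.5, so ζ = 2.5/(2·0.8947) = 1.4.

ω_n = 0.895 rad/s, ζ = 1.4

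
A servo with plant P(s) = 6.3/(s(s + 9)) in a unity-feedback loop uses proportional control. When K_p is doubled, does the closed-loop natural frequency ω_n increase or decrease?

increase

ω_n = √(6.3·K_p), which grows with K_p.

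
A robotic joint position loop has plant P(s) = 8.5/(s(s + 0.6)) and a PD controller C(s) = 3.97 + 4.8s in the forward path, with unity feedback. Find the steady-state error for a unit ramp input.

0.0178

The loop has one pole at the origin (type 1). Velocity error constant K_v = lim_{s→0} s·C(s)P(s) = 3.97·8.5/0.6 = 56.24.
Steady-state error to a unit ramp: e_ss = 1/K_v = 0.0178.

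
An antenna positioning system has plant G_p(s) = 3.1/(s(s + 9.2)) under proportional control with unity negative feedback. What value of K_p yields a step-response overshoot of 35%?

K_p = 68

From %OS = 100·exp(−πζ/√(1−ζ²)) = 35%, ζ = −ln(0.35)/√(π²+ln²(0.35)) = 0.3169.
Characteristic equation s² + 9.2s + 3.1K_p = 0 gives ζ = 9.2/(2√(3.1K_p)).
Setting ζ = 0.3169: √(3.1K_p) = 9.2/(2·0.3169) = 14.51, so K_p = 210.6/3.1 = 68.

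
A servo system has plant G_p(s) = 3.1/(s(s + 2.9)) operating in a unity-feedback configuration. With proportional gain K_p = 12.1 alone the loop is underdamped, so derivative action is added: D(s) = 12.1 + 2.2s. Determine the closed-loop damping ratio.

Forward path: (12.1 + 2.2s)·3.1/(s(s+2.9)). The closed-loop characteristic equation is s² + (2.9 + 3.1·2.2)s + 3.1·12.1 = 0.
That is s² + 9.72s + 37.51 = 0, so ω_n = 6.125 rad/s and ζ = 9.72/(2·6.125) = 0.7935.

ζ = 0.794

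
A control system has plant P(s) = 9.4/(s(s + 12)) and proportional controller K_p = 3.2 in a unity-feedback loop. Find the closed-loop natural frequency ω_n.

With unity feedback the closed-loop characteristic equation is s² + 12s + 3.2·9.4 = s² + 12s + 30.08 = 0.
Matching s² + 2ζω_n s + ω_n²: ω_n = √30.08 = 5.485 rad/s and 2ζω_n = 12, so ζ = 12/(2·5.485) = 1.09.

ω_n = 5.48 rad/s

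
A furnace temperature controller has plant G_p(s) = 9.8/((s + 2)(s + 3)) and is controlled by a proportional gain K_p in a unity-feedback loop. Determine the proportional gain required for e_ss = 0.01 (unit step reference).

For a type-0 loop with proportional control, e_ss = 1/(1 + K_p·G_p(0)).
G_p(0) = 1.633. Require 1/(1 + K_p·1.633) = 0.01, so 1 + 1.633·K_p = 100.
K_p = (100 − 1)/1.633 = 60.6.

K_p = 60.6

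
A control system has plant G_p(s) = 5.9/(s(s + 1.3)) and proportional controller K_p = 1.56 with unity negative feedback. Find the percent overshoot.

50.2%

From 1 + K_pG_p(s) = 0: s² + 1.3s + 9.204 = 0 ⇒ ω_n = 3.034, ζ = 0.2143.
%OS = 100·exp(−πζ/√(1−ζ²)) = 100·exp(−π·0.2143/√0.9541) = 50.2%.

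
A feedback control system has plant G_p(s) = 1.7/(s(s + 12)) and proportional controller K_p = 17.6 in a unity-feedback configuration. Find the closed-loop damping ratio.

With unity feedback the closed-loop characteristic equation is s² + 12s + 17.6·1.7 = s² + 12s + 29.92 = 0.
Matching s² + 2ζω_n s + ω_n²: ω_n = √29.92 = 5.47 rad/s and 2ζω_n = 12, so ζ = 12/(2·5.47) = 1.1.

ζ = 1.1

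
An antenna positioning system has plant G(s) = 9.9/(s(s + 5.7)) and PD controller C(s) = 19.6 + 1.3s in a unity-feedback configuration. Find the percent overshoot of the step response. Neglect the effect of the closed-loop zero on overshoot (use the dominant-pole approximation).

6.03%

Forward path: (19.6 + 1.3s)·9.9/(s(s+5.7)). The closed-loop characteristic equation is s² + (5.7 + 9.9·1.3)s + 9.9·19.6 = 0.
That is s² + 18.57s + 194 = 0, so ω_n = 13.93 rad/s and ζ = 18.57/(2·13.93) = 0.6666.
%OS = 100·exp(−πζ/√(1−ζ²)) = 6.03%.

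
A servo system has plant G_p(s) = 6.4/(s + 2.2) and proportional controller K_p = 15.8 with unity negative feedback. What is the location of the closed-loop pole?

Closed-loop transfer function: T(s) = K_p·G_p(s)/(1 + K_p·G_p(s)) = 101.1/(s + 2.2 + 101.1) = 101.1/(s + 103.3).
The closed-loop pole is at s = −103.3.

s = -103.3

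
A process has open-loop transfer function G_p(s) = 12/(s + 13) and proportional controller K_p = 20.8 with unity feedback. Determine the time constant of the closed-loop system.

Closed-loop transfer function: T(s) = K_p·G_p(s)/(1 + K_p·G_p(s)) = 249.6/(s + 13 + 249.6) = 249.6/(s + 262.6).
Time constant τ = 1/262.6 = 0.00381 s.

τ = 0.00381 s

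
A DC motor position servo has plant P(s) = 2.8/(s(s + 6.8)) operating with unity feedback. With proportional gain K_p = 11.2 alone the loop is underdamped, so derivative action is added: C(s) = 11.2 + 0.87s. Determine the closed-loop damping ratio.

Forward path: (11.2 + 0.87s)·2.8/(s(s+6.8)). The closed-loop characteristic equation is s² + (6.8 + 2.8·0.87)s + 2.8·11.2 = 0.
That is s² + 9.236s + 31.36 = 0, so ω_n = 5.6 rad/s and ζ = 9.236/(2·5.6) = 0.8246.

ζ = 0.825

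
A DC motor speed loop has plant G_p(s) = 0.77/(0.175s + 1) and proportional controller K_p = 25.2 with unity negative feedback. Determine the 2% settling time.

T_s ≈ 0.0343 s

Closed loop: T(s) = K_p·G_p/(1+K_p·G_p) = 19.4/(0.175s + 1 + 19.4), with pole at s = −(1 + 19.4)/0.175 = −116.6.
τ = 1/116.6 = 0.008577 s, so 2% settling time ≈ 4τ = 0.0343 s.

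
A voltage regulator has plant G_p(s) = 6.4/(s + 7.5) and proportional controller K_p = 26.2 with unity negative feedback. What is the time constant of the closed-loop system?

Closed-loop transfer function: T(s) = K_p·G_p(s)/(1 + K_p·G_p(s)) = 167.7/(s + 7.5 + 167.7) = 167.7/(s + 175.2).
Time constant τ = 1/175.2 = 0.00571 s.

τ = 0.00571 s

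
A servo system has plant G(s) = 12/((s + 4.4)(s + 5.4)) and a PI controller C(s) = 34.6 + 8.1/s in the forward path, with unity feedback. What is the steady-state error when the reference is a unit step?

0

The open loop C(s)G(s) has a pole at the origin (type 1), so the static position error constant is infinite and e_ss = 1/(1+∞) = 0.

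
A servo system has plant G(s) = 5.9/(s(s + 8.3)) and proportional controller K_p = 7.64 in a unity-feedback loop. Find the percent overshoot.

8.46%

The closed-loop denominator s² + 8.3s + 45.08 gives ω_n = √45.08 = 6.714 and ζ = 8.3/(2ω_n) = 0.6181.
%OS = 100·exp(−πζ/√(1−ζ²)) = 100·exp(−π·0.6181/√0.6179) = 8.46%.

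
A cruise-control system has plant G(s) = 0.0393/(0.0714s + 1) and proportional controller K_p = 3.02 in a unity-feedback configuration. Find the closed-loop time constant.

τ = 0.0638 s

Closed loop: T(s) = K_p·G/(1+K_p·G) = 0.1187/(0.0714s + 1 + 0.1187), with pole at s = −(1 + 0.1187)/0.0714 = −15.67.
Closed-loop time constant τ = 1/15.67 = 0.0638 s.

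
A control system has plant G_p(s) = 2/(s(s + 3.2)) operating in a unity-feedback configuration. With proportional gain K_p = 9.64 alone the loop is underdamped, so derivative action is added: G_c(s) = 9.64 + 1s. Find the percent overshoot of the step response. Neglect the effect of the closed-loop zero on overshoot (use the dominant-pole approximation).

9.94%

Forward path: (9.64 + 1s)·2/(s(s+3.2)). The closed-loop characteristic equation is s² + (3.2 + 2·1)s + 2·9.64 = 0.
That is s² + 5.2s + 19.28 = 0, so ω_n = 4.391 rad/s and ζ = 5.2/(2·4.391) = 0.5921.
%OS = 100·exp(−πζ/√(1−ζ²)) = 9.94%.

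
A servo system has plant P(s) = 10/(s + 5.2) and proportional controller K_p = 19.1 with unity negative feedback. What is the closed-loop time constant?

τ = 0.0051 s

Closed-loop transfer function: T(s) = K_p·P(s)/(1 + K_p·P(s)) = 191/(s + 5.2 + 191) = 191/(s + 196.2).
Time constant τ = 1/196.2 = 0.0051 s.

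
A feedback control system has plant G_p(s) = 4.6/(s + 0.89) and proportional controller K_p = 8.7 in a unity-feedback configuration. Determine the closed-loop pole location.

Closed-loop transfer function: T(s) = K_p·G_p(s)/(1 + K_p·G_p(s)) = 40.02/(s + 0.89 + 40.02) = 40.02/(s + 40.91).
The closed-loop pole is at s = −40.91.

s = -40.91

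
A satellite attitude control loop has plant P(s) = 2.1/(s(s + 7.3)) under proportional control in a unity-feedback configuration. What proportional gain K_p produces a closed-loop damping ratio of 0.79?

K_p = 10.2

Closed-loop characteristic equation: s² + 7.3s + K_p·2.1 = 0.
So ω_n = √(2.1K_p) and 2ζω_n = 7.3, giving ζ = 7.3/(2√(2.1K_p)).
Setting ζ = 0.79: √(2.1K_p) = 7.3/(2·0.79) = 4.62, so K_p = 21.35/2.1 = 10.2.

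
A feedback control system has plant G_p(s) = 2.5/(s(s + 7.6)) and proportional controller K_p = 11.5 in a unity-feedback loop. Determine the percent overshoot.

4.26%

Closed-loop characteristic equation: s² + 7.6s + 28.75 = 0, so ω_n = 5.362 rad/s and ζ = 7.6/(2·5.362) = 0.7087.
%OS = 100·exp(−πζ/√(1−ζ²)) = 100·exp(−π·0.7087/√0.4977) = 4.26%.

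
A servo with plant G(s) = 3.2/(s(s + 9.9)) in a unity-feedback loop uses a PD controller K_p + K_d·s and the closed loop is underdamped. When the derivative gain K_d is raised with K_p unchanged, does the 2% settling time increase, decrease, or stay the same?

Characteristic equation s² + (9.9 + 3.2K_d)s + 3.2K_p = 0: raising K_d increases ζω_n = (9.9+3.2K_d)/2 while the loop stays underdamped, so T_s ≈ 4/(ζω_n) decreases.

decrease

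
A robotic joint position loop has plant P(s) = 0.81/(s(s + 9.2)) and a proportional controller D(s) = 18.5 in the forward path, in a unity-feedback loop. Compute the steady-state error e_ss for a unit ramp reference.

The loop has one pole at the origin (type 1). Velocity error constant K_v = lim_{s→0} s·D(s)P(s) = 18.5·0.81/9.2 = 1.629.
Steady-state error to a unit ramp: e_ss = 1/K_v = 0.614.

0.614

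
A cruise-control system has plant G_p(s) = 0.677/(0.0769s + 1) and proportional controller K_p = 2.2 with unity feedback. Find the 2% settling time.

Closed loop: T(s) = K_p·G_p/(1+K_p·G_p) = 1.489/(0.0769s + 1 + 1.489), with pole at s = −(1 + 1.489)/0.0769 = −32.37.
τ = 1/32.37 = 0.03089 s, so 2% settling time ≈ 4τ = 0.124 s.

T_s ≈ 0.124 s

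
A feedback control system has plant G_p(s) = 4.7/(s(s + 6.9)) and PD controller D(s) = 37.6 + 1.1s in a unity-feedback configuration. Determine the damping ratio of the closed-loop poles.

ζ = 0.454

Forward path: (37.6 + 1.1s)·4.7/(s(s+6.9)). The closed-loop characteristic equation is s² + (6.9 + 4.7·1.1)s + 4.7·37.6 = 0.
That is s² + 12.07s + 176.7 = 0, so ω_n = 13.29 rad/s and ζ = 12.07/(2·13.29) = 0.454.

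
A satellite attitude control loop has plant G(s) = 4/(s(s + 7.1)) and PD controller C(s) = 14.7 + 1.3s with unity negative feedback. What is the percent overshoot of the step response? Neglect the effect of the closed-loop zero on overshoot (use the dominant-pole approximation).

Forward path: (14.7 + 1.3s)·4/(s(s+7.1)). The closed-loop characteristic equation is s² + (7.1 + 4·1.3)s + 4·14.7 = 0.
That is s² + 12.3s + 58.8 = 0, so ω_n = 7.668 rad/s and ζ = 12.3/(2·7.668) = 0.802.
%OS = 100·exp(−πζ/√(1−ζ²)) = 1.47%.

1.47%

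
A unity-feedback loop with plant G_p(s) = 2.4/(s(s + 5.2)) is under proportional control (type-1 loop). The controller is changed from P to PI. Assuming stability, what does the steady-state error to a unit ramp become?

The integrator raises the loop to type 2, so K_v → ∞ and e_ss to a ramp is zero.

0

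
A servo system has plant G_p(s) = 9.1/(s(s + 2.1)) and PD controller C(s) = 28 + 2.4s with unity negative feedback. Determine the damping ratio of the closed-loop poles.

ζ = 0.75

Forward path: (28 + 2.4s)·9.1/(s(s+2.1)). The closed-loop characteristic equation is s² + (2.1 + 9.1·2.4)s + 9.1·28 = 0.
That is s² + 23.94s + 254.8 = 0, so ω_n = 15.96 rad/s and ζ = 23.94/(2·15.96) = 0.7499.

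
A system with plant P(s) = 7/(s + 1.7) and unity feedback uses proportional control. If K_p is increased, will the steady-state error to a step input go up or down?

decrease

e_ss = 1/(1 + K_p·P(0)); a larger K_p raises the denominator, so e_ss decreases.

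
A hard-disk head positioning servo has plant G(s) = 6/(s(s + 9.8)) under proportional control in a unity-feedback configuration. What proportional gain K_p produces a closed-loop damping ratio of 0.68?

Closed-loop characteristic equation: s² + 9.8s + K_p·6 = 0.
So ω_n = √(6K_p) and 2ζω_n = 9.8, giving ζ = 9.8/(2√(6K_p)).
Setting ζ = 0.68: √(6K_p) = 9.8/(2·0.68) = 7.206, so K_p = 51.92/6 = 8.65.

K_p = 8.65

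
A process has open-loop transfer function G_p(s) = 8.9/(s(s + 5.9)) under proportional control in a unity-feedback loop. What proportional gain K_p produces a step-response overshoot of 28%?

K_p = 6.93

From %OS = 100·exp(−πζ/√(1−ζ²)) = 28%, ζ = −ln(0.28)/√(π²+ln²(0.28)) = 0.3755.
Characteristic equation s² + 5.9s + 8.9K_p = 0 gives ζ = 5.9/(2√(8.9K_p)).
Setting ζ = 0.3755: √(8.9K_p) = 5.9/(2·0.3755) = 7.855, so K_p = 61.71/8.9 = 6.93.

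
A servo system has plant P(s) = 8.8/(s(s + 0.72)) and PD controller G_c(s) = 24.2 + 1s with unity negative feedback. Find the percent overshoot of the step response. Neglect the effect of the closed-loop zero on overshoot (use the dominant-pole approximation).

33.8%

Forward path: (24.2 + 1s)·8.8/(s(s+0.72)). The closed-loop characteristic equation is s² + (0.72 + 8.8·1)s + 8.8·24.2 = 0.
That is s² + 9.52s + 213 = 0, so ω_n = 14.59 rad/s and ζ = 9.52/(2·14.59) = 0.3262.
%OS = 100·exp(−πζ/√(1−ζ²)) = 33.8%.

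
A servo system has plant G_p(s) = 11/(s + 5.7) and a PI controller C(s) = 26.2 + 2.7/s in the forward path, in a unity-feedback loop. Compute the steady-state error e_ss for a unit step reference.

0

The open loop C(s)G_p(s) has a pole at the origin (type 1), so the static position error constant is infinite and e_ss = 1/(1+∞) = 0.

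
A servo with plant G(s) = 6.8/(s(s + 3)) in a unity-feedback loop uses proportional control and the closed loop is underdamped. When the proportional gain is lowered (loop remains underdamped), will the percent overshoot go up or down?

decrease

ζ = 3/(2√(6.8K_p)) rises as K_p falls; higher damping means less overshoot.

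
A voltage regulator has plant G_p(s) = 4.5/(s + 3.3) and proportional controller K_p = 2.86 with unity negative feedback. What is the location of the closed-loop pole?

Closed-loop transfer function: T(s) = K_p·G_p(s)/(1 + K_p·G_p(s)) = 12.87/(s + 3.3 + 12.87) = 12.87/(s + 16.17).
The closed-loop pole is at s = −16.17.

s = -16.17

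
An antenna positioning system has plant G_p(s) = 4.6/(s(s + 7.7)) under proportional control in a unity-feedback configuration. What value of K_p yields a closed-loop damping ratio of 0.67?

K_p = 7.18

Closed-loop characteristic equation: s² + 7.7s + K_p·4.6 = 0.
So ω_n = √(4.6K_p) and 2ζω_n = 7.7, giving ζ = 7.7/(2√(4.6K_p)).
Setting ζ = 0.67: √(4.6K_p) = 7.7/(2·0.67) = 5.746, so K_p = 33.02/4.6 = 7.18.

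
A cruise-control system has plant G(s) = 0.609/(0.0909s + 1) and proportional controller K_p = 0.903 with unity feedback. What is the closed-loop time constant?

Closed loop: T(s) = K_p·G/(1+K_p·G) = 0.5499/(0.0909s + 1 + 0.5499), with pole at s = −(1 + 0.5499)/0.0909 = −17.05.
Closed-loop time constant τ = 1/17.05 = 0.0586 s.

τ = 0.0586 s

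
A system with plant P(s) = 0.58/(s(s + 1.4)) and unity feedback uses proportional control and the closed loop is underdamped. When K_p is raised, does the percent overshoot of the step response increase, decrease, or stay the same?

increase

ζ = 1.4/(2√(0.58K_p)) decreases as K_p grows; lower damping means more overshoot.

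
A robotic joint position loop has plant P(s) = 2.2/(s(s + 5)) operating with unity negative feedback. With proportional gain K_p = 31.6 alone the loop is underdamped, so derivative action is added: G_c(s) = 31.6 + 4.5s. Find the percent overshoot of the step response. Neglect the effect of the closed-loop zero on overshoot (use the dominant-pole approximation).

Forward path: (31.6 + 4.5s)·2.2/(s(s+5)). The closed-loop characteristic equation is s² + (5 + 2.2·4.5)s + 2.2·31.6 = 0.
That is s² + 14.9s + 69.52 = 0, so ω_n = 8.338 rad/s and ζ = 14.9/(2·8.338) = 0.8935.
%OS = 100·exp(−πζ/√(1−ζ²)) = 0.193%.

0.193%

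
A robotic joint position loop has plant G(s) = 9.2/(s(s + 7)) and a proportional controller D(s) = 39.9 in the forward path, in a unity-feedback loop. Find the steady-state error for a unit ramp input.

0.0191

The loop has one pole at the origin (type 1). Velocity error constant K_v = lim_{s→0} s·D(s)G(s) = 39.9·9.2/7 = 52.44.
Steady-state error to a unit ramp: e_ss = 1/K_v = 0.0191.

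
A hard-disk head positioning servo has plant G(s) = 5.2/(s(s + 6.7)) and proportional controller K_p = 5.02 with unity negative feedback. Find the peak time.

T_p = 0.814 s

Closed-loop characteristic equation: s² + 6.7s + 26.1 = 0, so ω_n = 5.109 rad/s and ζ = 6.7/(2·5.109) = 0.6557.
Damped frequency ω_d = ω_n√(1−ζ²) = 3.858 rad/s, so peak time T_p = π/ω_d = 0.814 s.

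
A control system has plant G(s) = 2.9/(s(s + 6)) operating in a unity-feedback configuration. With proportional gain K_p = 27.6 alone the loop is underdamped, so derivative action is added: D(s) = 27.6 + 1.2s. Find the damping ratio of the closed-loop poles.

Forward path: (27.6 + 1.2s)·2.9/(s(s+6)). The closed-loop characteristic equation is s² + (6 + 2.9·1.2)s + 2.9·27.6 = 0.
That is s² + 9.48s + 80.04 = 0, so ω_n = 8.947 rad/s and ζ = 9.48/(2·8.947) = 0.5298.

ζ = 0.53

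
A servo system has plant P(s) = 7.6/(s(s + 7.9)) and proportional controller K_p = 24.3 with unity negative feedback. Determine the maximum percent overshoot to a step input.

38.5%

Closed-loop characteristic equation: s² + 7.9s + 184.7 = 0, so ω_n = 13.59 rad/s and ζ = 7.9/(2·13.59) = 0.2907.
%OS = 100·exp(−πζ/√(1−ζ²)) = 100·exp(−π·0.2907/√0.9155) = 38.5%.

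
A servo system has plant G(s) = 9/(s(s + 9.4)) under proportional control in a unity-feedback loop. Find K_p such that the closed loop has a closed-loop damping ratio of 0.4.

Closed-loop characteristic equation: s² + 9.4s + K_p·9 = 0.
So ω_n = √(9K_p) and 2ζω_n = 9.4, giving ζ = 9.4/(2√(9K_p)).
Setting ζ = 0.4: √(9K_p) = 9.4/(2·0.4) = 11.75, so K_p = 138.1/9 = 15.3.

K_p = 15.3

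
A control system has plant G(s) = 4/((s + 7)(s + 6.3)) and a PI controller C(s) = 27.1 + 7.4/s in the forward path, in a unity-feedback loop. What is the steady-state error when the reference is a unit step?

0

The open loop C(s)G(s) has a pole at the origin (type 1), so the static position error constant is infinite and e_ss = 1/(1+∞) = 0.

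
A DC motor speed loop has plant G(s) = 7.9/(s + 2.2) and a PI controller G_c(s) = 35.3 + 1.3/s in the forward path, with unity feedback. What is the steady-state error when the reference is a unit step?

0

The open loop G_c(s)G(s) has a pole at the origin (type 1), so the static position error constant is infinite and e_ss = 1/(1+∞) = 0.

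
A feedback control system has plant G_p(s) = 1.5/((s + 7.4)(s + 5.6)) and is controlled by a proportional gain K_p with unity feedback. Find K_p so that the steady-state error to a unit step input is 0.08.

For a type-0 loop with proportional control, e_ss = 1/(1 + K_p·G_p(0)).
G_p(0) = 0.0362. Require 1/(1 + K_p·0.0362) = 0.08, so 1 + 0.0362·K_p = 12.5.
K_p = (12.5 − 1)/0.0362 = 318.

K_p = 318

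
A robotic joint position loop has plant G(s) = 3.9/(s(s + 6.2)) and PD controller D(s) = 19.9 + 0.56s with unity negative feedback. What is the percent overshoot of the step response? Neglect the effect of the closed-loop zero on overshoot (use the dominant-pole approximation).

18.3%

Forward path: (19.9 + 0.56s)·3.9/(s(s+6.2)). The closed-loop characteristic equation is s² + (6.2 + 3.9·0.56)s + 3.9·19.9 = 0.
That is s² + 8.384s + 77.61 = 0, so ω_n = 8.81 rad/s and ζ = 8.384/(2·8.81) = 0.4758.
%OS = 100·exp(−πζ/√(1−ζ²)) = 18.3%.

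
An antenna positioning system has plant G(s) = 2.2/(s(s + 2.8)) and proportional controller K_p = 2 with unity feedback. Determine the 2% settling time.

T_s ≈ 2.86 s

Closed-loop characteristic equation: s² + 2.8s + 4.4 = 0, so ω_n = 2.098 rad/s and ζ = 2.8/(2·2.098) = 0.6674.
2% settling time T_s ≈ 4/(ζω_n) = 4/1.4 = 2.86 s.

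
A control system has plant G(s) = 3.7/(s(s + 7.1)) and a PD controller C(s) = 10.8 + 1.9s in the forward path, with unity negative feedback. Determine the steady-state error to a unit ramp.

The loop has one pole at the origin (type 1). Velocity error constant K_v = lim_{s→0} s·C(s)G(s) = 10.8·3.7/7.1 = 5.628.
Steady-state error to a unit ramp: e_ss = 1/K_v = 0.178.

0.178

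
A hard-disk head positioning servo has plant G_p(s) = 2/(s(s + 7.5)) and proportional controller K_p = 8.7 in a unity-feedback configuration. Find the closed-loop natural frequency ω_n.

1 + K_p·G_p(s) = 0 gives s² + 7.5s + 17.4 = 0.
So ω_n² = 17.4 ⇒ ω_n = 4.171 rad/s, and ζ = 7.5/(2ω_n) = 0.899.

ω_n = 4.17 rad/s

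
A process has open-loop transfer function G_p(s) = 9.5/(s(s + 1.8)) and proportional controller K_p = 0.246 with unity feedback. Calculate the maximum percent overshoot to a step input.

10.1%

Closed-loop characteristic equation: s² + 1.8s + 2.337 = 0, so ω_n = 1.529 rad/s and ζ = 1.8/(2·1.529) = 0.5887.
%OS = 100·exp(−πζ/√(1−ζ²)) = 100·exp(−π·0.5887/√0.6534) = 10.1%.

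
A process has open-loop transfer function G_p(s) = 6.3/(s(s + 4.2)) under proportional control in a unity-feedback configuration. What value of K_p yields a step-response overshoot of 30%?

K_p = 5.47

From %OS = 100·exp(−πζ/√(1−ζ²)) = 30%, ζ = −ln(0.3)/√(π²+ln²(0.3)) = 0.3579.
Characteristic equation s² + 4.2s + 6.3K_p = 0 gives ζ = 4.2/(2√(6.3K_p)).
Setting ζ = 0.3579: √(6.3K_p) = 4.2/(2·0.3579) = 5.868, so K_p = 34.44/6.3 = 5.47.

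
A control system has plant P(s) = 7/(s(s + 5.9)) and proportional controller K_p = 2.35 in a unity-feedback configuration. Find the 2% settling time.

T_s ≈ 1.36 s

The closed-loop denominator s² + 5.9s + 16.45 gives ω_n = √16.45 = 4.056 and ζ = 5.9/(2ω_n) = 0.7273.
2% settling time T_s ≈ 4/(ζω_n) = 4/2.95 = 1.36 s.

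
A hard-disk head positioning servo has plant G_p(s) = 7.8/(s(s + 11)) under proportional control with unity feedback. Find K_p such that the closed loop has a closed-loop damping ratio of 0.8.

K_p = 6.06

Closed-loop characteristic equation: s² + 11s + K_p·7.8 = 0.
So ω_n = √(7.8K_p) and 2ζω_n = 11, giving ζ = 11/(2√(7.8K_p)).
Setting ζ = 0.8: √(7.8K_p) = 11/(2·0.8) = 6.875, so K_p = 47.27/7.8 = 6.06.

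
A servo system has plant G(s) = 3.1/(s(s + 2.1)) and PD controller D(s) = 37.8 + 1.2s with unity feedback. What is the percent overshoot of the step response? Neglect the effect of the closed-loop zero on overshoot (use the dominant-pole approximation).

Forward path: (37.8 + 1.2s)·3.1/(s(s+2.1)). The closed-loop characteristic equation is s² + (2.1 + 3.1·1.2)s + 3.1·37.8 = 0.
That is s² + 5.82s + 117.2 = 0, so ω_n = 10.82 rad/s and ζ = 5.82/(2·10.82) = 0.2688.
%OS = 100·exp(−πζ/√(1−ζ²)) = 41.6%.

41.6%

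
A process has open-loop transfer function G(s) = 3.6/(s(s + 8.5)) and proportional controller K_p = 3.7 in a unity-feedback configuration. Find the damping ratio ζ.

ζ = 1.16

1 + K_p·G(s) = 0 gives s² + 8.5s + 13.32 = 0.
So ω_n² = 13.32 ⇒ ω_n = 3.65 rad/s, and ζ = 8.5/(2ω_n) = 1.16.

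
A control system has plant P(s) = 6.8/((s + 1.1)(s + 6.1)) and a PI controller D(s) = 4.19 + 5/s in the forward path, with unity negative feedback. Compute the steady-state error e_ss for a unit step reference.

The open loop D(s)P(s) has a pole at the origin (type 1), so the static position error constant is infinite and e_ss = 1/(1+∞) = 0.

0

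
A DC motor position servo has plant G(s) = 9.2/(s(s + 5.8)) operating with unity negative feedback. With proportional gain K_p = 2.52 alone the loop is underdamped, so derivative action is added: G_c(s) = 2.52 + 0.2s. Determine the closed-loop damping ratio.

ζ = 0.793

Forward path: (2.52 + 0.2s)·9.2/(s(s+5.8)). The closed-loop characteristic equation is s² + (5.8 + 9.2·0.2)s + 9.2·2.52 = 0.
That is s² + 7.64s + 23.18 = 0, so ω_n = 4.815 rad/s and ζ = 7.64/(2·4.815) = 0.7934.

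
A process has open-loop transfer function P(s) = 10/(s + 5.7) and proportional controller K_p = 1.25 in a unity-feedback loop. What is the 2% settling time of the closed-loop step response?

Closed-loop transfer function: T(s) = K_p·P(s)/(1 + K_p·P(s)) = 12.5/(s + 5.7 + 12.5) = 12.5/(s + 18.2).
Time constant τ = 1/18.2 = 0.05495 s, so the 2% settling time is about 4τ = 0.22 s.

T_s ≈ 0.22 s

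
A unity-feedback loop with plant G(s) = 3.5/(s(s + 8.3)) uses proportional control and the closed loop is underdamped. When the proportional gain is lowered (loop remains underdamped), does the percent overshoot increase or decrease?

ζ = 8.3/(2√(3.5K_p)) rises as K_p falls; higher damping means less overshoot.

decrease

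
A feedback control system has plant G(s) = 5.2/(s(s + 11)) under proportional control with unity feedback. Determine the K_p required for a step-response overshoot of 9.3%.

From %OS = 100·exp(−πζ/√(1−ζ²)) = 9.3%, ζ = −ln(0.093)/√(π²+ln²(0.093)) = 0.6031.
Characteristic equation s² + 11s + 5.2K_p = 0 gives ζ = 11/(2√(5.2K_p)).
Setting ζ = 0.6031: √(5.2K_p) = 11/(2·0.6031) = 9.12, so K_p = 83.17/5.2 = 16.

K_p = 16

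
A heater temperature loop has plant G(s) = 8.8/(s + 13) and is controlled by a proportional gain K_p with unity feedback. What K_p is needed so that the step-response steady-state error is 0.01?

The loop is type 0, so e_ss(step) = 1/(1 + K_pos) with K_pos = K_p·G(0).
G(0) = 0.6769. Require 1/(1 + K_p·0.6769) = 0.01, so 1 + 0.6769·K_p = 100.
K_p = (100 − 1)/0.6769 = 146.

K_p = 146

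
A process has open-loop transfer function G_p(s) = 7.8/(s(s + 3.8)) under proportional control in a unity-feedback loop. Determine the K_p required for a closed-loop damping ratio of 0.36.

Closed-loop characteristic equation: s² + 3.8s + K_p·7.8 = 0.
So ω_n = √(7.8K_p) and 2ζω_n = 3.8, giving ζ = 3.8/(2√(7.8K_p)).
Setting ζ = 0.36: √(7.8K_p) = 3.8/(2·0.36) = 5.278, so K_p = 27.85/7.8 = 3.57.

K_p = 3.57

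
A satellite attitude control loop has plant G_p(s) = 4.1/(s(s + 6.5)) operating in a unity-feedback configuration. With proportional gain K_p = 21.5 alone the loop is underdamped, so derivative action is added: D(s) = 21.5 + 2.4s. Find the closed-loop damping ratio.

ζ = 0.87

Forward path: (21.5 + 2.4s)·4.1/(s(s+6.5)). The closed-loop characteristic equation is s² + (6.5 + 4.1·2.4)s + 4.1·21.5 = 0.
That is s² + 16.34s + 88.15 = 0, so ω_n = 9.389 rad/s and ζ = 16.34/(2·9.389) = 0.8702.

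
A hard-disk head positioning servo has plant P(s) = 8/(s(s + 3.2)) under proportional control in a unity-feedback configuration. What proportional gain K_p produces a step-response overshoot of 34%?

From %OS = 100·exp(−πζ/√(1−ζ²)) = 34%, ζ = −ln(0.34)/√(π²+ln²(0.34)) = 0.3248.
Characteristic equation s² + 3.2s + 8K_p = 0 gives ζ = 3.2/(2√(8K_p)).
Setting ζ = 0.3248: √(8K_p) = 3.2/(2·0.3248) = 4.926, so K_p = 24.27/8 = 3.03.

K_p = 3.03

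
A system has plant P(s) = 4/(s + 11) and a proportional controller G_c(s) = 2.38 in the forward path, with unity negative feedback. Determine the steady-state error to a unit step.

The loop is type 0. Static position error constant K_pos = G_c(0)·P(0) = 2.38·0.3636 = 0.8655.
Steady-state error to a unit step: e_ss = 1/(1+K_pos) = 1/1.865 = 0.536.

0.536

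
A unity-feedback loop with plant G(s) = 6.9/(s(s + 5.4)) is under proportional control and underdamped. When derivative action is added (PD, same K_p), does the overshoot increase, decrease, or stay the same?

The derivative term adds K·K_d to the s-coefficient of the characteristic equation, raising 2ζω_n while ω_n is unchanged; ζ increases, so overshoot decreases.

decrease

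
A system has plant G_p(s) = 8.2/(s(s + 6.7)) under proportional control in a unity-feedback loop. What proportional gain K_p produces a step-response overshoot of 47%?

K_p = 25.1

From %OS = 100·exp(−πζ/√(1−ζ²)) = 47%, ζ = −ln(0.47)/√(π²+ln²(0.47)) = 0.2337.
Characteristic equation s² + 6.7s + 8.2K_p = 0 gives ζ = 6.7/(2√(8.2K_p)).
Setting ζ = 0.2337: √(8.2K_p) = 6.7/(2·0.2337) = 14.34, so K_p = 205.5/8.2 = 25.1.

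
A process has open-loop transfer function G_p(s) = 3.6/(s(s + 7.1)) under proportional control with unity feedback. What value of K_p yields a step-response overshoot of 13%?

From %OS = 100·exp(−πζ/√(1−ζ²)) = 13%, ζ = −ln(0.13)/√(π²+ln²(0.13)) = 0.5446.
Characteristic equation s² + 7.1s + 3.6K_p = 0 gives ζ = 7.1/(2√(3.6K_p)).
Setting ζ = 0.5446: √(3.6K_p) = 7.1/(2·0.5446) = 6.518, so K_p = 42.48/3.6 = 11.8.

K_p = 11.8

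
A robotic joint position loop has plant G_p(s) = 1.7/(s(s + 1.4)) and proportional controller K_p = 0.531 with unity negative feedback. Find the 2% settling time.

The closed-loop denominator s² + 1.4s + 0.9027 gives ω_n = √0.9027 = 0.9501 and ζ = 1.4/(2ω_n) = 0.7368.
2% settling time T_s ≈ 4/(ζω_n) = 4/0.7 = 5.71 s.

T_s ≈ 5.71 s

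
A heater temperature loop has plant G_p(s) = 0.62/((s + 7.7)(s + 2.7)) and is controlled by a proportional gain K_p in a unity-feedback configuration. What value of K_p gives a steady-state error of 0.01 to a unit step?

K_p = 3320

For a type-0 loop with proportional control, e_ss = 1/(1 + K_p·G_p(0)).
G_p(0) = 0.02982. Require 1/(1 + K_p·0.02982) = 0.01, so 1 + 0.02982·K_p = 100.
K_p = (100 − 1)/0.02982 = 3320.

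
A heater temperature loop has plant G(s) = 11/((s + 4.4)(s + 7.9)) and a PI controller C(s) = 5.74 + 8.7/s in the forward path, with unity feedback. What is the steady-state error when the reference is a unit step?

The open loop C(s)G(s) has a pole at the origin (type 1), so the static position error constant is infinite and e_ss = 1/(1+∞) = 0.

0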